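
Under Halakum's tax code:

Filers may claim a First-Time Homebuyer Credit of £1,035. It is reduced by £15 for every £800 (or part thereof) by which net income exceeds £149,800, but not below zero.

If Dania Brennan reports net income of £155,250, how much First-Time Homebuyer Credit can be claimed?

First-Time Homebuyer Credit: income exceeds £149,800 by £5,450, which is 7 full-or-partial £800 increments; reduction = 7 × £15 = £105, leaving £930.

£930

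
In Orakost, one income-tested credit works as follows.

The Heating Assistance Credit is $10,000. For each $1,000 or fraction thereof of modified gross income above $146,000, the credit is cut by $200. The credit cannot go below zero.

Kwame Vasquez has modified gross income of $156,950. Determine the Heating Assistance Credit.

Heating Assistance Credit: income exceeds $146,000 by $10,950, which is 11 full-or-partial $1,000 increments; reduction = 11 × $200 = $2,200, leaving $7,800.

$7,800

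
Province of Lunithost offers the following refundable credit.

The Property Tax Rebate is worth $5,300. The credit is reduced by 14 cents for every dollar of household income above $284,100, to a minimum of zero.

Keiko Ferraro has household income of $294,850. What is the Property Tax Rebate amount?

$3,795

Property Tax Rebate: 14% of the $10,750 excess over $284,100 is $1,505; credit = $5,300 − $1,505 = $3,795.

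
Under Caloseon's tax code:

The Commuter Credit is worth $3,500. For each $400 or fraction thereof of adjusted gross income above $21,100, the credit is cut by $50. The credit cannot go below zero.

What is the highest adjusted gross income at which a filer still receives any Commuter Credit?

$48,700

After 69 increments the reduction is 69 × $50 = $3,450, leaving $50; one more increment wipes it out. Increment 69 ends at excess 69 × $400 = $27,600, so the highest qualifying income is $21,100 + $27,600 = $48,700.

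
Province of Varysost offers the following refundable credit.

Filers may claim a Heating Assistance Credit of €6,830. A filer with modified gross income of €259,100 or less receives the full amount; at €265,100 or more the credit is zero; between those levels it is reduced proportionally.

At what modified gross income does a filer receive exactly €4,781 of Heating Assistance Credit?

€260,900

€4,781 is 4,781/6,830 of the full €6,830, so 2,049/6,830 of the €6,000 range has been used: income = €259,100 + €6,000 × 2,049/6,830 = €260,900.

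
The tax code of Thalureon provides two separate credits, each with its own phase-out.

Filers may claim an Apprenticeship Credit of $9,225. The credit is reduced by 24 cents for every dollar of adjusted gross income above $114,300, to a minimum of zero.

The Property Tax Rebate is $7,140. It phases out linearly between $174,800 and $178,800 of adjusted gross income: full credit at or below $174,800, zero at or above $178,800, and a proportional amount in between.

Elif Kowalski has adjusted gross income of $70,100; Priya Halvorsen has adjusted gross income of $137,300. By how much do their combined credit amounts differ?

$5,520

Elif ($70,100): Apprenticeship Credit: $70,100 is at or below the $114,300 threshold, so the full $9,225 applies. Property Tax Rebate: $70,100 is at or below the $174,800 threshold, so the full $7,140 applies. total $9,225 + $7,140 = $16,365
Priya ($137,300): Apprenticeship Credit: 24% of the $23,000 excess over $114,300 is $5,520; credit = $9,225 − $5,520 = $3,705. Property Tax Rebate: $137,300 is at or below the $174,800 threshold, so the full $7,140 applies. total $3,705 + $7,140 = $10,845
Difference: |$16,365 − $10,845| = $5,520.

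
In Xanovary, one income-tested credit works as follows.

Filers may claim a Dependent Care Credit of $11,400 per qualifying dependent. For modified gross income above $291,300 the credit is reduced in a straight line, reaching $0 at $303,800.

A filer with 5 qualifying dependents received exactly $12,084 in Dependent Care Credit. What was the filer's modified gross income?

Full credit = 5 × $11,400 = $57,000.
$12,084 is 12,084/57,000 of the full $57,000, so 44,916/57,000 of the $12,500 range has been used: income = $291,300 + $12,500 × 44,916/57,000 = $301,150.

$301,150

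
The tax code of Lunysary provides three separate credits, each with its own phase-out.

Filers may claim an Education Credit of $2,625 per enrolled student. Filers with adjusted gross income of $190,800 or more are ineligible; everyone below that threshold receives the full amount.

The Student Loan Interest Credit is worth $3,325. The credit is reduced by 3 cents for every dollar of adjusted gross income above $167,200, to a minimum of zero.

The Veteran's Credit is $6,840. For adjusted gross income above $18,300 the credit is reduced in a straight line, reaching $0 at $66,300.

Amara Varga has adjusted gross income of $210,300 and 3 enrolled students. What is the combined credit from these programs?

$2,032

Education Credit: base = 3 × $2,625 = $7,875. $210,300 meets or exceeds the $190,800 cutoff, so the credit is $0.
Student Loan Interest Credit: 3% of the $43,100 excess over $167,200 is $1,293; credit = $3,325 − $1,293 = $2,032.
Veteran's Credit: $210,300 is at or above $66,300, so the credit is $0.
Total: $0 + $2,032 + $0 = $2,032.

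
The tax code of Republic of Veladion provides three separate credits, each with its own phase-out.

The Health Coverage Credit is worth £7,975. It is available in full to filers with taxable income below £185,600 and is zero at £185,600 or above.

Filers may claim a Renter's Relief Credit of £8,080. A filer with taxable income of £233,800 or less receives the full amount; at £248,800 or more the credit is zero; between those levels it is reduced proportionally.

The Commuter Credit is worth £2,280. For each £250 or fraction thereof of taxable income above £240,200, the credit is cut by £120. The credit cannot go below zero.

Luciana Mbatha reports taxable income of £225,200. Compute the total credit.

Health Coverage Credit: £225,200 meets or exceeds the £185,600 cutoff, so the credit is £0.
Renter's Relief Credit: £225,200 is at or below the £233,800 threshold, so the full £8,080 applies.
Commuter Credit: £225,200 is at or below the £240,200 threshold, so the full £2,280 applies.
Total: £0 + £8,080 + £2,280 = £10,360.

£10,360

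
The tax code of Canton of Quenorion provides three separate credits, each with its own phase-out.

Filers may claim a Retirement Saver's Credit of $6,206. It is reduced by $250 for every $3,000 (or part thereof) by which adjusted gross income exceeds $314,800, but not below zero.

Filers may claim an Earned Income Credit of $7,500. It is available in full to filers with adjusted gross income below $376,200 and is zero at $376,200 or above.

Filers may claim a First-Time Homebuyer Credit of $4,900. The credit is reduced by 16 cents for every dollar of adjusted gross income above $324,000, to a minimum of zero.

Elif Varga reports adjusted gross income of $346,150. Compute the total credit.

Retirement Saver's Credit: income exceeds $314,800 by $31,350, which is 11 full-or-partial $3,000 increments; reduction = 11 × $250 = $2,750, leaving $3,456.
Earned Income Credit: $346,150 is below the $376,200 cutoff, so the full $7,500 applies.
First-Time Homebuyer Credit: 16% of the $22,150 excess over $324,000 is $3,544; credit = $4,900 − $3,544 = $1,356.
Total: $3,456 + $7,500 + $1,356 = $12,312.

$12,312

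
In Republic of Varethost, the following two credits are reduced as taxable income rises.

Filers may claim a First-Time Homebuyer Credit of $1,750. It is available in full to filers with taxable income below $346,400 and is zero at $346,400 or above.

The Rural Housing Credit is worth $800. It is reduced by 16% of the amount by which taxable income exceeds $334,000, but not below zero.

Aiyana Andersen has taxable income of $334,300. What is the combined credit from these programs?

$2,502

First-Time Homebuyer Credit: $334,300 is below the $346,400 cutoff, so the full $1,750 applies.
Rural Housing Credit: 16% of the $300 excess over $334,000 is $48; credit = $800 − $48 = $752.
Total: $1,750 + $752 = $2,502.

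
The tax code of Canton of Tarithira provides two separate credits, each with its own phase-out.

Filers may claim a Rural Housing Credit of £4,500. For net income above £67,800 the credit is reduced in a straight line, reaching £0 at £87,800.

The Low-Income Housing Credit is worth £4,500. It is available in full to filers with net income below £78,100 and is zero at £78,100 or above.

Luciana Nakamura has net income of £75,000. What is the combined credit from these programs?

£7,380

Rural Housing Credit: £75,000 is £7,200 into a £20,000 phase-out range, leaving 12,800/20,000 of the credit: £4,500 × 12,800/20,000 = £2,880.
Low-Income Housing Credit: £75,000 is below the £78,100 cutoff, so the full £4,500 applies.
Total: £2,880 + £4,500 = £7,380.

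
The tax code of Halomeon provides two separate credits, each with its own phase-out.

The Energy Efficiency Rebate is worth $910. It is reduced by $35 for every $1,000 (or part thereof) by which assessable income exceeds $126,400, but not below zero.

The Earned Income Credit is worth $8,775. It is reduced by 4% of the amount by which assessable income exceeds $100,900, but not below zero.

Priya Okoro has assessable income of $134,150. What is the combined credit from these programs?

$8,075

Energy Efficiency Rebate: income exceeds $126,400 by $7,750, which is 8 full-or-partial $1,000 increments; reduction = 8 × $35 = $280, leaving $630.
Earned Income Credit: 4% of the $33,250 excess over $100,900 is $1,330; credit = $8,775 − $1,330 = $7,445.
Total: $630 + $7,445 = $8,075.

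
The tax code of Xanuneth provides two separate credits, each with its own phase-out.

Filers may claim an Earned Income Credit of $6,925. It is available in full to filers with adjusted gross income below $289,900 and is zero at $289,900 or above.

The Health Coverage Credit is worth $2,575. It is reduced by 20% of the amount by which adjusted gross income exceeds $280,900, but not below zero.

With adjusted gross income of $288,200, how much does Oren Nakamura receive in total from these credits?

Earned Income Credit: $288,200 is below the $289,900 cutoff, so the full $6,925 applies.
Health Coverage Credit: 20% of the $7,300 excess over $280,900 is $1,460; credit = $2,575 − $1,460 = $1,115.
Total: $6,925 + $1,115 = $8,040.

$8,040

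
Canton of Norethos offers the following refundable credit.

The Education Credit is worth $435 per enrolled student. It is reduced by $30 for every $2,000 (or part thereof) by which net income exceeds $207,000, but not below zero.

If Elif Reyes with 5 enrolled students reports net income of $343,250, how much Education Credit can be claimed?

Education Credit: base = 5 × $435 = $2,175. income exceeds $207,000 by $136,250, which is 69 full-or-partial $2,000 increments; reduction = 69 × $30 = $2,070, leaving $105.

$105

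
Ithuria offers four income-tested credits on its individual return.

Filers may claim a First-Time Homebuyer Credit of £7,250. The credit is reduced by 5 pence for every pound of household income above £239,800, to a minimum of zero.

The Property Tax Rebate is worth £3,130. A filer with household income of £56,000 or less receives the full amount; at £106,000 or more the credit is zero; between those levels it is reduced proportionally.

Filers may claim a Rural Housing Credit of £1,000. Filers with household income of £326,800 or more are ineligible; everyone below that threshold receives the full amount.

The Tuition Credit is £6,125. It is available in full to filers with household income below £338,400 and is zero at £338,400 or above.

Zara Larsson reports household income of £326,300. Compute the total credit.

£10,050

First-Time Homebuyer Credit: 5% of the £86,500 excess over £239,800 is £4,325; credit = £7,250 − £4,325 = £2,925.
Property Tax Rebate: £326,300 is at or above £106,000, so the credit is £0.
Rural Housing Credit: £326,300 is below the £326,800 cutoff, so the full £1,000 applies.
Tuition Credit: £326,300 is below the £338,400 cutoff, so the full £6,125 applies.
Total: £2,925 + £0 + £1,000 + £6,125 = £10,050.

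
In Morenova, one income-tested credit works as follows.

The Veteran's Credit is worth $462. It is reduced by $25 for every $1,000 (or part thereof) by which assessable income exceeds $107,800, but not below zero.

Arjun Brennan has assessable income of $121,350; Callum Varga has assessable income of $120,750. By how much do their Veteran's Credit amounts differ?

$25

Arjun ($121,350): Veteran's Credit: income exceeds $107,800 by $13,550, which is 14 full-or-partial $1,000 increments; reduction = 14 × $25 = $350, leaving $112.
Callum ($120,750): Veteran's Credit: income exceeds $107,800 by $12,950, which is 13 full-or-partial $1,000 increments; reduction = 13 × $25 = $325, leaving $137.
Difference: |$112 − $137| = $25.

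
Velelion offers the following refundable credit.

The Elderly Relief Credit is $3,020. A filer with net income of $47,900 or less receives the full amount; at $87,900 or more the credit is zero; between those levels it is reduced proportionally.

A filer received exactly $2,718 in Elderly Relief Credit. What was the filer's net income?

$51,900

$2,718 is 2,718/3,020 of the full $3,020, so 302/3,020 of the $40,000 range has been used: income = $47,900 + $40,000 × 302/3,020 = $51,900.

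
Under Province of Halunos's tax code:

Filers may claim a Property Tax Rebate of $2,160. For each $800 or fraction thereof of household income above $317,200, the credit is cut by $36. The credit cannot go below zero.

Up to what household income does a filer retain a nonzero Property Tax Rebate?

$364,400

After 59 increments the reduction is 59 × $36 = $2,124, leaving $36; one more increment wipes it out. Increment 59 ends at excess 59 × $800 = $47,200, so the highest qualifying income is $317,200 + $47,200 = $364,400.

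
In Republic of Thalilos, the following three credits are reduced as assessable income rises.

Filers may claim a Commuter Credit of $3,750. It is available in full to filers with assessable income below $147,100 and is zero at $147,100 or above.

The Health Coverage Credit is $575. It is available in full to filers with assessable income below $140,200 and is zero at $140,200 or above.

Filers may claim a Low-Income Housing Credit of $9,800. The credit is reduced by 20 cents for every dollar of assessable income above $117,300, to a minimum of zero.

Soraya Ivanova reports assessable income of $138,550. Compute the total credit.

Commuter Credit: $138,550 is below the $147,100 cutoff, so the full $3,750 applies.
Health Coverage Credit: $138,550 is below the $140,200 cutoff, so the full $575 applies.
Low-Income Housing Credit: 20% of the $21,250 excess over $117,300 is $4,250; credit = $9,800 − $4,250 = $5,550.
Total: $3,750 + $575 + $5,550 = $9,875.

$9,875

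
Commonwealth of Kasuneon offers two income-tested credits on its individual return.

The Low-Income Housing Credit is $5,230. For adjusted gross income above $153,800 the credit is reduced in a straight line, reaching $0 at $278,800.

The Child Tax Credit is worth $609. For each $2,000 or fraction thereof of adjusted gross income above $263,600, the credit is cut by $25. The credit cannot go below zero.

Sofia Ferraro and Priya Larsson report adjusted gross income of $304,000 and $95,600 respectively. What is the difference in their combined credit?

$5,755

Sofia ($304,000): Low-Income Housing Credit: $304,000 is at or above $278,800, so the credit is $0. Child Tax Credit: income exceeds $263,600 by $40,400, which is 21 full-or-partial $2,000 increments; reduction = 21 × $25 = $525, leaving $84. total $0 + $84 = $84
Priya ($95,600): Low-Income Housing Credit: $95,600 is at or below the $153,800 threshold, so the full $5,230 applies. Child Tax Credit: $95,600 is at or below the $263,600 threshold, so the full $609 applies. total $5,230 + $609 = $5,839
Difference: |$84 − $5,839| = $5,755.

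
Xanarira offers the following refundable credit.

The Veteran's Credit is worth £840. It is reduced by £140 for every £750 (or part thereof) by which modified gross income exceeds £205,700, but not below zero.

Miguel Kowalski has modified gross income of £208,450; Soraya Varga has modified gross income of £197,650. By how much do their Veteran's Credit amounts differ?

£560

Miguel (£208,450): Veteran's Credit: income exceeds £205,700 by £2,750, which is 4 full-or-partial £750 increments; reduction = 4 × £140 = £560, leaving £280.
Soraya (£197,650): Veteran's Credit: £197,650 is at or below the £205,700 threshold, so the full £840 applies.
Difference: |£280 − £840| = £560.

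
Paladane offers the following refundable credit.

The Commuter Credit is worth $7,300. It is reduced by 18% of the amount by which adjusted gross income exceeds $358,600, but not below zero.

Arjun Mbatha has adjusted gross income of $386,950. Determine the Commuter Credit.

Commuter Credit: 18% of the $28,350 excess over $358,600 is $5,103; credit = $7,300 − $5,103 = $2,197.

$2,197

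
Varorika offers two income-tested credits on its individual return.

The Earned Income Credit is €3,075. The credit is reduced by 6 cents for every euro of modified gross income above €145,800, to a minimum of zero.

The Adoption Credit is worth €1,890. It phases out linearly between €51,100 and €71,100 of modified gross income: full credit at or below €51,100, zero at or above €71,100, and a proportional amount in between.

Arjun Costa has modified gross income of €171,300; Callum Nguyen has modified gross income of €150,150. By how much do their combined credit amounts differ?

Arjun (€171,300): Earned Income Credit: 6% of the €25,500 excess over €145,800 is €1,530; credit = €3,075 − €1,530 = €1,545. Adoption Credit: €171,300 is at or above €71,100, so the credit is €0. total €1,545 + €0 = €1,545
Callum (€150,150): Earned Income Credit: 6% of the €4,350 excess over €145,800 is €261; credit = €3,075 − €261 = €2,814. Adoption Credit: €150,150 is at or above €71,100, so the credit is €0. total €2,814 + €0 = €2,814
Difference: |€1,545 − €2,814| = €1,269.

€1,269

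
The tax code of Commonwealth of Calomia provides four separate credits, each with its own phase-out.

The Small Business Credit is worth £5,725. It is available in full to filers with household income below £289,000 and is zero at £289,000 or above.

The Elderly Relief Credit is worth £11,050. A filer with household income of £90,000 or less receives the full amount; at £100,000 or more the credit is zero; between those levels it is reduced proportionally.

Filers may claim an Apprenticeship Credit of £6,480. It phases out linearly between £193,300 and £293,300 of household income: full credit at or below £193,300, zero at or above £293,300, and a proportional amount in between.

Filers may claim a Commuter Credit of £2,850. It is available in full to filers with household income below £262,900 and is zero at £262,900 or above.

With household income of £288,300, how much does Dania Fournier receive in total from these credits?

Small Business Credit: £288,300 is below the £289,000 cutoff, so the full £5,725 applies.
Elderly Relief Credit: £288,300 is at or above £100,000, so the credit is £0.
Apprenticeship Credit: £288,300 is £95,000 into a £100,000 phase-out range, leaving 5,000/100,000 of the credit: £6,480 × 5,000/100,000 = £324.
Commuter Credit: £288,300 meets or exceeds the £262,900 cutoff, so the credit is £0.
Total: £5,725 + £0 + £324 + £0 = £6,049.

£6,049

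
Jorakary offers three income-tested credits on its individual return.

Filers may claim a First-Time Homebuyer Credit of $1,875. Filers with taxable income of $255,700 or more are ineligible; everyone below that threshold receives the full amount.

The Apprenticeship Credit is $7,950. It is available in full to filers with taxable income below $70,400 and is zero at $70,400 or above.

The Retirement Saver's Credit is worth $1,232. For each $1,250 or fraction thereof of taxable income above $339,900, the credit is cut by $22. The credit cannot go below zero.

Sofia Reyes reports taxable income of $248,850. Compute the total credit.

$3,107

First-Time Homebuyer Credit: $248,850 is below the $255,700 cutoff, so the full $1,875 applies.
Apprenticeship Credit: $248,850 meets or exceeds the $70,400 cutoff, so the credit is $0.
Retirement Saver's Credit: $248,850 is at or below the $339,900 threshold, so the full $1,232 applies.
Total: $1,875 + $0 + $1,232 = $3,107.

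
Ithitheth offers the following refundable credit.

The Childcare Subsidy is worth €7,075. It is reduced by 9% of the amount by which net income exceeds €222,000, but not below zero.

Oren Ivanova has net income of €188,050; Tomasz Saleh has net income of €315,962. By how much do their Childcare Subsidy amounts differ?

€7,075

Oren (€188,050): Childcare Subsidy: €188,050 is at or below the €222,000 threshold, so the full €7,075 applies.
Tomasz (€315,962): Childcare Subsidy: 9% of the €93,962 excess over €222,000 is €8,456.58 ≥ base, so the credit is €0.
Difference: |€7,075 − €0| = €7,075.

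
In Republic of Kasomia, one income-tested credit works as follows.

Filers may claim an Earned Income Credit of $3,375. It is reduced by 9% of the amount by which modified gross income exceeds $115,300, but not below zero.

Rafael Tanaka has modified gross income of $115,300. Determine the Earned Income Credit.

$3,375

Earned Income Credit: $115,300 is at or below the $115,300 threshold, so the full $3,375 applies.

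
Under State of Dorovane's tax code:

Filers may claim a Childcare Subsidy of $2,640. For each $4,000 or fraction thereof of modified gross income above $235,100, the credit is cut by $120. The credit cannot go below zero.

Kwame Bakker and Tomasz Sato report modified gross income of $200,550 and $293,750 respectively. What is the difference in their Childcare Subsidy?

Kwame ($200,550): Childcare Subsidy: $200,550 is at or below the $235,100 threshold, so the full $2,640 applies.
Tomasz ($293,750): Childcare Subsidy: income exceeds $235,100 by $58,650, which is 15 full-or-partial $4,000 increments; reduction = 15 × $120 = $1,800, leaving $840.
Difference: |$2,640 − $840| = $1,800.

$1,800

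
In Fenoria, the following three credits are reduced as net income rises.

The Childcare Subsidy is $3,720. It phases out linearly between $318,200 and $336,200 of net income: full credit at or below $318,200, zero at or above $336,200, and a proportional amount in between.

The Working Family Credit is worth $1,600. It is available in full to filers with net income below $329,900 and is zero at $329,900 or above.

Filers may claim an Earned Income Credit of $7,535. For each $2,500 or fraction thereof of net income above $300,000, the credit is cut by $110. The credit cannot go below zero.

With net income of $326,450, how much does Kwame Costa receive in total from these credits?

$9,940

Childcare Subsidy: $326,450 is $8,250 into a $18,000 phase-out range, leaving 9,750/18,000 of the credit: $3,720 × 9,750/18,000 = $2,015.
Working Family Credit: $326,450 is below the $329,900 cutoff, so the full $1,600 applies.
Earned Income Credit: income exceeds $300,000 by $26,450, which is 11 full-or-partial $2,500 increments; reduction = 11 × $110 = $1,210, leaving $6,325.
Total: $2,015 + $1,600 + $6,325 = $9,940.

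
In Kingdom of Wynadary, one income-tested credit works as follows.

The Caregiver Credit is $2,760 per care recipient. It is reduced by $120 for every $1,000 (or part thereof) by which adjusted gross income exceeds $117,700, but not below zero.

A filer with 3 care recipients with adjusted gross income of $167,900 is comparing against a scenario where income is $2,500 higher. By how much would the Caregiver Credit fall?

At $167,900 — base = 3 × $2,760 = $8,280. income exceeds $117,700 by $50,200, which is 51 full-or-partial $1,000 increments; reduction = 51 × $120 = $6,120, leaving $2,160.
At $170,400 — base = 3 × $2,760 = $8,280. income exceeds $117,700 by $52,700, which is 53 full-or-partial $1,000 increments; reduction = 53 × $120 = $6,360, leaving $1,920.
Lost: $2,160 − $1,920 = $240.

$240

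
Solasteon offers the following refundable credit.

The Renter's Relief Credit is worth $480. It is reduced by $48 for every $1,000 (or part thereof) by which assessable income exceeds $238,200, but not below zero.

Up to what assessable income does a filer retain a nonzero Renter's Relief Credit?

After 9 increments the reduction is 9 × $48 = $432, leaving $48; one more increment wipes it out. Increment 9 ends at excess 9 × $1,000 = $9,000, so the highest qualifying income is $238,200 + $9,000 = $247,200.

$247,200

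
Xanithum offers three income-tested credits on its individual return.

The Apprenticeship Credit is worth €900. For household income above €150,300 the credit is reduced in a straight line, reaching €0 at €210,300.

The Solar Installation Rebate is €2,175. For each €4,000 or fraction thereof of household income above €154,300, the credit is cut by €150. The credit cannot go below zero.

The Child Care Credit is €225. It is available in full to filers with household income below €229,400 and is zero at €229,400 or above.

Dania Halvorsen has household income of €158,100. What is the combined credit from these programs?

Apprenticeship Credit: €158,100 is €7,800 into a €60,000 phase-out range, leaving 52,200/60,000 of the credit: €900 × 52,200/60,000 = €783.
Solar Installation Rebate: income exceeds €154,300 by €3,800, which is 1 full-or-partial €4,000 increment; reduction = 1 × €150 = €150, leaving €2,025.
Child Care Credit: €158,100 is below the €229,400 cutoff, so the full €225 applies.
Total: €783 + €2,025 + €225 = €3,033.

€3,033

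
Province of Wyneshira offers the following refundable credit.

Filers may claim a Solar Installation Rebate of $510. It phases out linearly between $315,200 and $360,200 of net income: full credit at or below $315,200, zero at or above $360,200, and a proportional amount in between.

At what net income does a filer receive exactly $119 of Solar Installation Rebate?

$119 is 119/510 of the full $510, so 391/510 of the $45,000 range has been used: income = $315,200 + $45,000 × 391/510 = $349,700.

$349,700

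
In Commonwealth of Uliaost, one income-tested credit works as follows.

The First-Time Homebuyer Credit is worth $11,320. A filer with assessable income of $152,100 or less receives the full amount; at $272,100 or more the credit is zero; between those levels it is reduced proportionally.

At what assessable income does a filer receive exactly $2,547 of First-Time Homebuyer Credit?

$2,547 is 2,547/11,320 of the full $11,320, so 8,773/11,320 of the $120,000 range has been used: income = $152,100 + $120,000 × 8,773/11,320 = $245,100.

$245,100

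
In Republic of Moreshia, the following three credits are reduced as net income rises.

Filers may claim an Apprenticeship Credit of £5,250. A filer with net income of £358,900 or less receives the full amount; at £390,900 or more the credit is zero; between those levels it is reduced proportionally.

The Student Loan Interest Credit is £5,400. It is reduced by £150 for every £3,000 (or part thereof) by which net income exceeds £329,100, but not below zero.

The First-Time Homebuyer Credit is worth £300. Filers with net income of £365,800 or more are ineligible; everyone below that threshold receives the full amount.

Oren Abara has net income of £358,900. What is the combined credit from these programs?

£9,450

Apprenticeship Credit: £358,900 is at or below the £358,900 threshold, so the full £5,250 applies.
Student Loan Interest Credit: income exceeds £329,100 by £29,800, which is 10 full-or-partial £3,000 increments; reduction = 10 × £150 = £1,500, leaving £3,900.
First-Time Homebuyer Credit: £358,900 is below the £365,800 cutoff, so the full £300 applies.
Total: £5,250 + £3,900 + £300 = £9,450.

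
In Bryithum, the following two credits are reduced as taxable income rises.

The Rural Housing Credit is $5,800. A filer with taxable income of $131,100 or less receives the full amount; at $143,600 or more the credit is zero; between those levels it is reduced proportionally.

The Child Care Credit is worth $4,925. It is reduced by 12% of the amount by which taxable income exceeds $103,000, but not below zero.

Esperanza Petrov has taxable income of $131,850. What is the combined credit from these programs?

$6,915

Rural Housing Credit: $131,850 is $750 into a $12,500 phase-out range, leaving 11,750/12,500 of the credit: $5,800 × 11,750/12,500 = $5,452.
Child Care Credit: 12% of the $28,850 excess over $103,000 is $3,462; credit = $4,925 − $3,462 = $1,463.
Total: $5,452 + $1,463 = $6,915.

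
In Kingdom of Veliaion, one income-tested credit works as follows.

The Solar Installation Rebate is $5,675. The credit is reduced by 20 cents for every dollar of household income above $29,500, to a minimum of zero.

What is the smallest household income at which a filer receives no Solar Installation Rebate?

The credit falls by 20% of each dollar above $29,500, so it reaches zero when the excess is $5,675 / 20% = $28,375: income = $29,500 + $28,375 = $57,875.

$57,875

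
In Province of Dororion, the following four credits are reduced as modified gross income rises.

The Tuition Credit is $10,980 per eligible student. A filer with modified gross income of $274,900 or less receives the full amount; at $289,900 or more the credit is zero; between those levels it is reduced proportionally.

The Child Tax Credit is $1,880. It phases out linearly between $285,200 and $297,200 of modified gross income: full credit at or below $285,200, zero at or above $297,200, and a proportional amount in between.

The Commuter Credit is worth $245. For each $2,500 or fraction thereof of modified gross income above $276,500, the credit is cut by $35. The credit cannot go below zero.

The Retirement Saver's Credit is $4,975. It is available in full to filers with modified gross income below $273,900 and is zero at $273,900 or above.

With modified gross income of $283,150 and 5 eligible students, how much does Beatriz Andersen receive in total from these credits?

Tuition Credit: base = 5 × $10,980 = $54,900. $283,150 is $8,250 into a $15,000 phase-out range, leaving 6,750/15,000 of the credit: $54,900 × 6,750/15,000 = $24,705.
Child Tax Credit: $283,150 is at or below the $285,200 threshold, so the full $1,880 applies.
Commuter Credit: income exceeds $276,500 by $6,650, which is 3 full-or-partial $2,500 increments; reduction = 3 × $35 = $105, leaving $140.
Retirement Saver's Credit: $283,150 meets or exceeds the $273,900 cutoff, so the credit is $0.
Total: $24,705 + $1,880 + $140 + $0 = $26,725.

$26,725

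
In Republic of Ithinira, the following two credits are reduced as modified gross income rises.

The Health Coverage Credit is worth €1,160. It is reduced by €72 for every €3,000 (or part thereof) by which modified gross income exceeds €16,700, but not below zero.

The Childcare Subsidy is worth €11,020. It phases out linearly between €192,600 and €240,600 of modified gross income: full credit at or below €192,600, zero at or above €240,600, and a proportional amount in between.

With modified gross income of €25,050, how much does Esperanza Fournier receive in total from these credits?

Health Coverage Credit: income exceeds €16,700 by €8,350, which is 3 full-or-partial €3,000 increments; reduction = 3 × €72 = €216, leaving €944.
Childcare Subsidy: €25,050 is at or below the €192,600 threshold, so the full €11,020 applies.
Total: €944 + €11,020 = €11,964.

€11,964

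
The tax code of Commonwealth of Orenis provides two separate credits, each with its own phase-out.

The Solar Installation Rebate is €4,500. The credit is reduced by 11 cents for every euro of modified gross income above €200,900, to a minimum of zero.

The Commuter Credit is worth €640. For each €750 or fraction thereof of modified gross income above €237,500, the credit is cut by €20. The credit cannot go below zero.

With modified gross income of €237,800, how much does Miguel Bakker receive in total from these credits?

€1,061

Solar Installation Rebate: 11% of the €36,900 excess over €200,900 is €4,059; credit = €4,500 − €4,059 = €441.
Commuter Credit: income exceeds €237,500 by €300, which is 1 full-or-partial €750 increment; reduction = 1 × €20 = €20, leaving €620.
Total: €441 + €620 = €1,061.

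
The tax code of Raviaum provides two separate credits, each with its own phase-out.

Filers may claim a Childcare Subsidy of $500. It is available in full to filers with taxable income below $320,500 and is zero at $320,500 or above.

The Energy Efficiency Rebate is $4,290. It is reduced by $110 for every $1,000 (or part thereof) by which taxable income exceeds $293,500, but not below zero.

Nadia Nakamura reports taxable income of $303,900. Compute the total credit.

Childcare Subsidy: $303,900 is below the $320,500 cutoff, so the full $500 applies.
Energy Efficiency Rebate: income exceeds $293,500 by $10,400, which is 11 full-or-partial $1,000 increments; reduction = 11 × $110 = $1,210, leaving $3,080.
Total: $500 + $3,080 = $3,580.

$3,580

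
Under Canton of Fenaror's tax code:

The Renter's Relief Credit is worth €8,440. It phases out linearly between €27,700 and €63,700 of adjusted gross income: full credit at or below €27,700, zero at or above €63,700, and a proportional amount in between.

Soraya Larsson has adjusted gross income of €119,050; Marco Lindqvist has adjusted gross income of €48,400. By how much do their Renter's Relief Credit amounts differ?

Soraya (€119,050): Renter's Relief Credit: €119,050 is at or above €63,700, so the credit is €0.
Marco (€48,400): Renter's Relief Credit: €48,400 is €20,700 into a €36,000 phase-out range, leaving 15,300/36,000 of the credit: €8,440 × 15,300/36,000 = €3,587.
Difference: |€0 − €3,587| = €3,587.

€3,587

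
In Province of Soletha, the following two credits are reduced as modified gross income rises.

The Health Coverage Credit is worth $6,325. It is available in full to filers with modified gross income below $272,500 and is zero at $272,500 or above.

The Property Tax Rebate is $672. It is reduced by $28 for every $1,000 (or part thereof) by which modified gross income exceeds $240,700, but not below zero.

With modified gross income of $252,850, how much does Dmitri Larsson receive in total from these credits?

$6,633

Health Coverage Credit: $252,850 is below the $272,500 cutoff, so the full $6,325 applies.
Property Tax Rebate: income exceeds $240,700 by $12,150, which is 13 full-or-partial $1,000 increments; reduction = 13 × $28 = $364, leaving $308.
Total: $6,325 + $308 = $6,633.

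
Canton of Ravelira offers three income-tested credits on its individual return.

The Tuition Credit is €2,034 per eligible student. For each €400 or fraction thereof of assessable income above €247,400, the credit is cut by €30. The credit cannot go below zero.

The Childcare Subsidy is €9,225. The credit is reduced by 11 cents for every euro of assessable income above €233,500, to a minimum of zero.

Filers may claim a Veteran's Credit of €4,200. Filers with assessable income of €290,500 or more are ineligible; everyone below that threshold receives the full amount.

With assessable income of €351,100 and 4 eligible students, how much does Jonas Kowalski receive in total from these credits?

€336

Tuition Credit: base = 4 × €2,034 = €8,136. income exceeds €247,400 by €103,700, which is 260 full-or-partial €400 increments; reduction = 260 × €30 = €7,800, leaving €336.
Childcare Subsidy: 11% of the €117,600 excess over €233,500 is €12,936 ≥ base, so the credit is €0.
Veteran's Credit: €351,100 meets or exceeds the €290,500 cutoff, so the credit is €0.
Total: €336 + €0 + €0 = €336.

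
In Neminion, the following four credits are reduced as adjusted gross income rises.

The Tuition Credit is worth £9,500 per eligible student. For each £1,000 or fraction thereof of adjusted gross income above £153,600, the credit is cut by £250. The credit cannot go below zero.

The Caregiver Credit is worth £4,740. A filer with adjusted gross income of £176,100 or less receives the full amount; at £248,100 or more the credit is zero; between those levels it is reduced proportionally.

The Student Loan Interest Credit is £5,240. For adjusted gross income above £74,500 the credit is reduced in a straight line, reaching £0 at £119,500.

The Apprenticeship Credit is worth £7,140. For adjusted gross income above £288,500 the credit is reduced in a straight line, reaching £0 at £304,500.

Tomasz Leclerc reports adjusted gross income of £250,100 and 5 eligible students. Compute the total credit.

Tuition Credit: base = 5 × £9,500 = £47,500. income exceeds £153,600 by £96,500, which is 97 full-or-partial £1,000 increments; reduction = 97 × £250 = £24,250, leaving £23,250.
Caregiver Credit: £250,100 is at or above £248,100, so the credit is £0.
Student Loan Interest Credit: £250,100 is at or above £119,500, so the credit is £0.
Apprenticeship Credit: £250,100 is at or below the £288,500 threshold, so the full £7,140 applies.
Total: £23,250 + £0 + £0 + £7,140 = £30,390.

£30,390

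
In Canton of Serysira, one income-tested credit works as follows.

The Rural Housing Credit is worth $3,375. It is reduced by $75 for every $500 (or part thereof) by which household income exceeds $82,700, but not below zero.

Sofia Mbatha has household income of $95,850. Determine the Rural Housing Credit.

$1,350

Rural Housing Credit: income exceeds $82,700 by $13,150, which is 27 full-or-partial $500 increments; reduction = 27 × $75 = $2,025, leaving $1,350.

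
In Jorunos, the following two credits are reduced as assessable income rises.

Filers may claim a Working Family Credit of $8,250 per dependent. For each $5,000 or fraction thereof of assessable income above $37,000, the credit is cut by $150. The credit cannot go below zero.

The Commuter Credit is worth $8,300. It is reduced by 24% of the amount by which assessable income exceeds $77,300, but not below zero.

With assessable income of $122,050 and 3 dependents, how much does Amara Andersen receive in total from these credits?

Working Family Credit: base = 3 × $8,250 = $24,750. income exceeds $37,000 by $85,050, which is 18 full-or-partial $5,000 increments; reduction = 18 × $150 = $2,700, leaving $22,050.
Commuter Credit: 24% of the $44,750 excess over $77,300 is $10,740 ≥ base, so the credit is $0.
Total: $22,050 + $0 = $22,050.

$22,050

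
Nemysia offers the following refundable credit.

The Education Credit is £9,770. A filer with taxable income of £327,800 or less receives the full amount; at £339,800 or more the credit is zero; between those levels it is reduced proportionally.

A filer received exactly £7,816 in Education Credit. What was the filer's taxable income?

£7,816 is 7,816/9,770 of the full £9,770, so 1,954/9,770 of the £12,000 range has been used: income = £327,800 + £12,000 × 1,954/9,770 = £330,200.

£330,200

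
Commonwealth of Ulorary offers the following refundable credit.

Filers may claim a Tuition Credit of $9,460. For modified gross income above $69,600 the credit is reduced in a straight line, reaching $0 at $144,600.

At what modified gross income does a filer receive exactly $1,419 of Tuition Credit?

$133,350

$1,419 is 1,419/9,460 of the full $9,460, so 8,041/9,460 of the $75,000 range has been used: income = $69,600 + $75,000 × 8,041/9,460 = $133,350.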